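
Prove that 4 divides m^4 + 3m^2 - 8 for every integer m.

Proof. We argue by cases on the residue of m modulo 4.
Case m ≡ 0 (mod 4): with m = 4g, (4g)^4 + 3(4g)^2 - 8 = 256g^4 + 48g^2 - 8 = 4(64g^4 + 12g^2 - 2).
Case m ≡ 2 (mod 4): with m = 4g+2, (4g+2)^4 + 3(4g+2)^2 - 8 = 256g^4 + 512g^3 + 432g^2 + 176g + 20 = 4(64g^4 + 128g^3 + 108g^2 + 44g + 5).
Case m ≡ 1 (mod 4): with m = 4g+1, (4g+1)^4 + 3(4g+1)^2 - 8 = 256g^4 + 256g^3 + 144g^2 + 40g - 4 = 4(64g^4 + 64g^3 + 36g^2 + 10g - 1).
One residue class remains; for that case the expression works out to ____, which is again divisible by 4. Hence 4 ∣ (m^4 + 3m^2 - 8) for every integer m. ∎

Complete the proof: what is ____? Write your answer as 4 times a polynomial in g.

4(64g^4 + 192g^3 + 228g^2 + 126g + 25)

The residues treated are {0, 2, 1}, so the missing case is m ≡ 3 (mod 4); write m = 4g+3.
Then (4g+3)^4 + 3(4g+3)^2 - 8 = 256g^4 + 768g^3 + 912g^2 + 504g + 100 = 4(64g^4 + 192g^3 + 228g^2 + 126g + 25).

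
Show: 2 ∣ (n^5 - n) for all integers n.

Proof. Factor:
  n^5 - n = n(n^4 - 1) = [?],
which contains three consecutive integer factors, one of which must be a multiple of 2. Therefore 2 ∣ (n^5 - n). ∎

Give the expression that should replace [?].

(n - 1)n(n + 1)(n^2 + 1)

n^4 - 1 = (n^2 - 1)(n^2 + 1), and n^2 - 1 = (n-1)(n+1).
So n(n^4 - 1) = (n - 1)n(n + 1)(n^2 + 1).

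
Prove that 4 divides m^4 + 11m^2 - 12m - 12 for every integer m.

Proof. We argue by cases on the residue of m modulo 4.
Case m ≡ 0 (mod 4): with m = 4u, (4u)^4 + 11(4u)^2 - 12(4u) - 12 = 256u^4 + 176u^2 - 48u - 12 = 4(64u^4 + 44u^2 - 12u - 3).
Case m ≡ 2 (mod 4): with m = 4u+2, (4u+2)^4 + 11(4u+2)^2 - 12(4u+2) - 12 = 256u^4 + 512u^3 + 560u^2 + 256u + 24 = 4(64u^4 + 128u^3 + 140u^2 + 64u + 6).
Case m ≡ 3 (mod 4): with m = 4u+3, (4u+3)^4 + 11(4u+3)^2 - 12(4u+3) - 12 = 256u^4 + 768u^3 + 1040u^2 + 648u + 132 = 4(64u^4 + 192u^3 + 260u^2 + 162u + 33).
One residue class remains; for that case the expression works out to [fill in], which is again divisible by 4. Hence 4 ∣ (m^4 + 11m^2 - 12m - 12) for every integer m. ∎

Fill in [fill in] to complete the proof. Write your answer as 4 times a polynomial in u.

Only m ≡ 1 (mod 4) is unaccounted for. Put m = 4u+1:
(4u+1)^4 + 11(4u+1)^2 - 12(4u+1) - 12 expands to 256u^4 + 256u^3 + 272u^2 + 56u - 12,
and factoring out 4 leaves 4(64u^4 + 64u^3 + 68u^2 + 14u - 3).

4(64u^4 + 64u^3 + 68u^2 + 14u - 3)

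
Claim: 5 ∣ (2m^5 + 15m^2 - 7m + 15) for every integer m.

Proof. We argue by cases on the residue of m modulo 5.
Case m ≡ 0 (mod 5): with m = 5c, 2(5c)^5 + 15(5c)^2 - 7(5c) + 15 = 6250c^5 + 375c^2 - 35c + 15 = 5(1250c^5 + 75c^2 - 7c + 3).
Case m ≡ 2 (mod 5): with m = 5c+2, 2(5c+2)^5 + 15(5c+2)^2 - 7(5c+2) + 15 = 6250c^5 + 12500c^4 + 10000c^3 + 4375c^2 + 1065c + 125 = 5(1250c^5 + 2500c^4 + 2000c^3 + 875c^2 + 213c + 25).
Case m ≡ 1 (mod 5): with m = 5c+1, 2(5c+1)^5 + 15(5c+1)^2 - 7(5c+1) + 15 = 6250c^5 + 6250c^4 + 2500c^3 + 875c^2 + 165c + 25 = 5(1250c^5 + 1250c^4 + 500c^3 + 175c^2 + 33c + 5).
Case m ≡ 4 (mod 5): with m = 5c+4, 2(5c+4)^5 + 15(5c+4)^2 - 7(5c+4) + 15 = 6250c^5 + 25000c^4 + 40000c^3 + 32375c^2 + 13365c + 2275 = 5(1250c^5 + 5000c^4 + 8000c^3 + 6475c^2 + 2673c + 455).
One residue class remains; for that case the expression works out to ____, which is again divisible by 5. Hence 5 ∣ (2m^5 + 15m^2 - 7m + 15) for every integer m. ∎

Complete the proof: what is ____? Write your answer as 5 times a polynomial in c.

5(1250c^5 + 3750c^4 + 4500c^3 + 2775c^2 + 893c + 123)

Only m ≡ 3 (mod 5) is unaccounted for. Put m = 5c+3:
2(5c+3)^5 + 15(5c+3)^2 - 7(5c+3) + 15 expands to 6250c^5 + 18750c^4 + 22500c^3 + 13875c^2 + 4465c + 615,
and factoring out 5 leaves 5(1250c^5 + 3750c^4 + 4500c^3 + 2775c^2 + 893c + 123).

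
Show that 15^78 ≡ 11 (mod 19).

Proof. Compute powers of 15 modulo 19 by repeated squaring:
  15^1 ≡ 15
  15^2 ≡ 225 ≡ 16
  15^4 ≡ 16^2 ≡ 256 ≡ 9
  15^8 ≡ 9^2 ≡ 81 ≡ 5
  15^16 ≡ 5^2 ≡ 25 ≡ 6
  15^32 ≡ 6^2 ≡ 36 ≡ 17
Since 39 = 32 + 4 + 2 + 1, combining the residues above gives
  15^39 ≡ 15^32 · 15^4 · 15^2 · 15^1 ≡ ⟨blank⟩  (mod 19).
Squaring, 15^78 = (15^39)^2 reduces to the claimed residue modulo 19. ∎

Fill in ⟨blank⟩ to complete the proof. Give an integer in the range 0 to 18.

12

Multiply the listed residues: 17 · 9 · 16 · 15 = 153 → 2448 → 36720.
Reducing modulo 19: 36720 = 1932·19 + 12, so 15^39 ≡ 12.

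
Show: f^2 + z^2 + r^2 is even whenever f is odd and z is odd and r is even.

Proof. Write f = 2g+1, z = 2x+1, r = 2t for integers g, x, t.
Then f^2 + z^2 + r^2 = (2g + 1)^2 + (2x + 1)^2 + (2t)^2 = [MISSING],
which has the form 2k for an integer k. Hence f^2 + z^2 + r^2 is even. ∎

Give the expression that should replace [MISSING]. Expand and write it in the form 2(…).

(2g + 1)^2 + (2x + 1)^2 + (2t)^2 = 4g^2 + 4g + 4t^2 + 4x^2 + 4x + 2
= 2(2g^2 + 2g + 2t^2 + 2x^2 + 2x + 1).
Since 2g^2 + 2g + 2t^2 + 2x^2 + 2x + 1 is an integer, the sum of squares is of the form 2k for an integer k.

2(2g^2 + 2g + 2t^2 + 2x^2 + 2x + 1)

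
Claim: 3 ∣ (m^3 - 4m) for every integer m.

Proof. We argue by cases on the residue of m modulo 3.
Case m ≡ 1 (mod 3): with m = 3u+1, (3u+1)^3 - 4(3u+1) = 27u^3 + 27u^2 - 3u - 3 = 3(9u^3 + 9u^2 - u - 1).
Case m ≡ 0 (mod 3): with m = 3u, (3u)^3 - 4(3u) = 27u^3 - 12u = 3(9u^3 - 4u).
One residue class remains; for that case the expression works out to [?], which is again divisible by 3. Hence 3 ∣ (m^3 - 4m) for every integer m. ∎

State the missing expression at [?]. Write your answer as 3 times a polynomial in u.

Only m ≡ 2 (mod 3) is unaccounted for. Put m = 3u+2:
(3u+2)^3 - 4(3u+2) expands to 27u^3 + 54u^2 + 24u,
and factoring out 3 leaves 3(9u^3 + 18u^2 + 8u).

3(9u^3 + 18u^2 + 8u)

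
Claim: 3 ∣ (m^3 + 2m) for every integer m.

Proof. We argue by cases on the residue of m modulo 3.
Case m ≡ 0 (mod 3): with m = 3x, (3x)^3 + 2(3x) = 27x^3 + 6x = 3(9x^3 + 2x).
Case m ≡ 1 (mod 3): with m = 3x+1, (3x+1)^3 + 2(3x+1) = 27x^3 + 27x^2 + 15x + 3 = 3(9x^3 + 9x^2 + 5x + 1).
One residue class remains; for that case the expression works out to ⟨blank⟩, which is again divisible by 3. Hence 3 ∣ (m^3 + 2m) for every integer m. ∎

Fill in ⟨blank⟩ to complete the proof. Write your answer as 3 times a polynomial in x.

Only m ≡ 2 (mod 3) is unaccounted for. Put m = 3x+2:
(3x+2)^3 + 2(3x+2) expands to 27x^3 + 54x^2 + 42x + 12,
and factoring out 3 leaves 3(9x^3 + 18x^2 + 14x + 4).

3(9x^3 + 18x^2 + 14x + 4)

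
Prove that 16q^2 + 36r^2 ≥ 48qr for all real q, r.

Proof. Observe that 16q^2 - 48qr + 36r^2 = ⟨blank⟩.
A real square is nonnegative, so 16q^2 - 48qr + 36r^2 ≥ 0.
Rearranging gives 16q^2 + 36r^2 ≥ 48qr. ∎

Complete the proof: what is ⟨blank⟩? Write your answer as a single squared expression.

(4q - 6r)^2

16q^2 - 48qr + 36r^2 is a perfect-square trinomial: the outer terms are (4q)^2 and (6r)^2, and the cross term is -2·4q·6r.
So 16q^2 - 48qr + 36r^2 = (4q - 6r)^2 ≥ 0.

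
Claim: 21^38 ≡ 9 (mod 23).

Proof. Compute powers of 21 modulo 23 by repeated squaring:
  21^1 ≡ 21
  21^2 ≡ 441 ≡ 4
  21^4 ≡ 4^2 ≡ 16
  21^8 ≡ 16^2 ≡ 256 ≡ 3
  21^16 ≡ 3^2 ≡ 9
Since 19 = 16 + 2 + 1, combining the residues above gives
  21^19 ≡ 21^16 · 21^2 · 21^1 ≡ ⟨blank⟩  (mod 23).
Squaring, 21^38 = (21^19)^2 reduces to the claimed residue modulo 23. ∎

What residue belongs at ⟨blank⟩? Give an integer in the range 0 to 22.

Multiply the listed residues: 9 · 4 · 21 = 36 → 756.
Reducing modulo 23: 756 = 32·23 + 20, so 21^19 ≡ 20.

20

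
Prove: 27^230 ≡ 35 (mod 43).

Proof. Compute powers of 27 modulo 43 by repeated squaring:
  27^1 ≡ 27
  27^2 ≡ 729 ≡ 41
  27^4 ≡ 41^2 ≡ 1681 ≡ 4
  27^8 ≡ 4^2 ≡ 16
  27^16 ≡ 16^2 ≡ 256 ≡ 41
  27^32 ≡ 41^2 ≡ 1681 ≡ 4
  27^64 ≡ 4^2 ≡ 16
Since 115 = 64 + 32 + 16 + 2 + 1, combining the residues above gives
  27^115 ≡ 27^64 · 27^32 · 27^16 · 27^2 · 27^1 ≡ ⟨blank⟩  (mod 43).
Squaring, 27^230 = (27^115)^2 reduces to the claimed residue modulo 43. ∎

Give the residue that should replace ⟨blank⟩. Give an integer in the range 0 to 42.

32

27^64 · 27^32 · 27^16 · 27^2 · 27^1 ≡ 16 · 4 · 41 · 41 · 27 = 2904768.
2904768 mod 43 = 32, so 27^115 ≡ 32 (mod 43).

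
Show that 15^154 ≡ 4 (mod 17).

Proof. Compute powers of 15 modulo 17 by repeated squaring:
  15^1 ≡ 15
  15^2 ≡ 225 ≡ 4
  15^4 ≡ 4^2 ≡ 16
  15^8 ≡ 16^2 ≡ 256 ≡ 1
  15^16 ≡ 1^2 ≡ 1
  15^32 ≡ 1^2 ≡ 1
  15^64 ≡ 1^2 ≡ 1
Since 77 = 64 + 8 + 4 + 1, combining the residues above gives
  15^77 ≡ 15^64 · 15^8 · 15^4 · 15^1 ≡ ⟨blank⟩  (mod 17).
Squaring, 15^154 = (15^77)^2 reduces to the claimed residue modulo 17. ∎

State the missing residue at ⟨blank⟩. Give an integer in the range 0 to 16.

15^64 · 15^8 · 15^4 · 15^1 ≡ 1 · 1 · 16 · 15 = 240.
240 mod 17 = 2, so 15^77 ≡ 2 (mod 17).

2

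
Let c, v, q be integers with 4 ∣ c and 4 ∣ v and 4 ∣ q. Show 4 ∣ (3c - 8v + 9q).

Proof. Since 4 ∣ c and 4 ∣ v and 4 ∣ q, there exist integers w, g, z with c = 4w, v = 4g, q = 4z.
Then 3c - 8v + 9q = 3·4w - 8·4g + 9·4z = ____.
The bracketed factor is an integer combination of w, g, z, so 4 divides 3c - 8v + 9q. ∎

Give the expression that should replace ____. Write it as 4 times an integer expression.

Pull the common 4 out of every term: 3·4w - 8·4g + 9·4z = 4(-8g + 3w + 9z).
-8g + 3w + 9z is an integer, which exhibits the divisibility.

4(-8g + 3w + 9z)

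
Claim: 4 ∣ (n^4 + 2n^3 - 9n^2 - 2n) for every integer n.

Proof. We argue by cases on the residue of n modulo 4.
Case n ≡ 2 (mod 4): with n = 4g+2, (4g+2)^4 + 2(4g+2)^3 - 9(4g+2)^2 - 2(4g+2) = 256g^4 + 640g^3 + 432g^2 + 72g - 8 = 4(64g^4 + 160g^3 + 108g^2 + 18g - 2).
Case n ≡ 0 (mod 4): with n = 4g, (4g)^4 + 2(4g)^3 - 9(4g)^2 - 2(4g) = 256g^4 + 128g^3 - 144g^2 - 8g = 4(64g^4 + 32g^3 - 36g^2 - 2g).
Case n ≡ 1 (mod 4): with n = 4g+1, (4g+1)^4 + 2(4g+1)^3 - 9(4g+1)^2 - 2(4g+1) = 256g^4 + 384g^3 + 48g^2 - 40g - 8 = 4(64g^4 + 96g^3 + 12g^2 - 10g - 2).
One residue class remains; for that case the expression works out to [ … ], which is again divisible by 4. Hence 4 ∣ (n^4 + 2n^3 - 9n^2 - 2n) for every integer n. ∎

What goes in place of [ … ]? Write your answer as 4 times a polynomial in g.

4(64g^4 + 224g^3 + 252g^2 + 106g + 12)

Only n ≡ 3 (mod 4) is unaccounted for. Put n = 4g+3:
(4g+3)^4 + 2(4g+3)^3 - 9(4g+3)^2 - 2(4g+3) expands to 256g^4 + 896g^3 + 1008g^2 + 424g + 48,
and factoring out 4 leaves 4(64g^4 + 224g^3 + 252g^2 + 106g + 12).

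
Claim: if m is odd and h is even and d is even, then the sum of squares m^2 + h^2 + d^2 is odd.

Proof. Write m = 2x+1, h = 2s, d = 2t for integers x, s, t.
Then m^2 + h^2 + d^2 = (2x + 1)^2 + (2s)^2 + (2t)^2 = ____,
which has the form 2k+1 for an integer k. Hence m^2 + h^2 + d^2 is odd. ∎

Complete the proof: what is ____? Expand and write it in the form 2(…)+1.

Expanding: (2x + 1)^2 + (2s)^2 + (2t)^2 = 4s^2 + 4t^2 + 4x^2 + 4x + 1.
Every term except the constant is even, so this is 2(2s^2 + 2t^2 + 2x^2 + 2x) + 1,
and 2s^2 + 2t^2 + 2x^2 + 2x ∈ ℤ gives the required form.

2(2s^2 + 2t^2 + 2x^2 + 2x) + 1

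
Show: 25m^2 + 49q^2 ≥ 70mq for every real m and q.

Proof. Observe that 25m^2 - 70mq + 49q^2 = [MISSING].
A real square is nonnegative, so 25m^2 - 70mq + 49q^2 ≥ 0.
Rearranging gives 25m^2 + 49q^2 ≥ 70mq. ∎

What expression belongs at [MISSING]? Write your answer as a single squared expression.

The leading and trailing coefficients are 5^2 and 7^2, and 70 = 2·5·7, so the trinomial is (5m - 7q)^2.
Hence 25m^2 - 70mq + 49q^2 ≥ 0.

(5m - 7q)^2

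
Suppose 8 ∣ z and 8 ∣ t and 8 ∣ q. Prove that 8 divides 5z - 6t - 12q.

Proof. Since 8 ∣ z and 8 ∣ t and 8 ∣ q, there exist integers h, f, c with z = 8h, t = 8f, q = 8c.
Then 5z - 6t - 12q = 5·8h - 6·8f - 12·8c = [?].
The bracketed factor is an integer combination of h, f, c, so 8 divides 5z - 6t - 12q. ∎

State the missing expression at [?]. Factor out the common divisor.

8(-12c - 6f + 5h)

Pull the common 8 out of every term: 5·8h - 6·8f - 12·8c = 8(-12c - 6f + 5h).
-12c - 6f + 5h is an integer, which exhibits the divisibility.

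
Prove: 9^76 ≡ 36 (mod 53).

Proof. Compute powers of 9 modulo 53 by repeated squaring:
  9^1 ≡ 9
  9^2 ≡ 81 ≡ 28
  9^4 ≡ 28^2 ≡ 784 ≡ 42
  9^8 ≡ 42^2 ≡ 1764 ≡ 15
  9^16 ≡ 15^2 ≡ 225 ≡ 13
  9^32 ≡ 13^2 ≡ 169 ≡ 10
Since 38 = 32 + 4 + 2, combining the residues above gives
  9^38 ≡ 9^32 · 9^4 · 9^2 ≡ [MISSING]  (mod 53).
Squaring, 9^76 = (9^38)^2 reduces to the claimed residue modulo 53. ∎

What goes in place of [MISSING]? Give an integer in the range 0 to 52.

47

9^32 · 9^4 · 9^2 ≡ 10 · 42 · 28 = 11760.
11760 mod 53 = 47, so 9^38 ≡ 47 (mod 53).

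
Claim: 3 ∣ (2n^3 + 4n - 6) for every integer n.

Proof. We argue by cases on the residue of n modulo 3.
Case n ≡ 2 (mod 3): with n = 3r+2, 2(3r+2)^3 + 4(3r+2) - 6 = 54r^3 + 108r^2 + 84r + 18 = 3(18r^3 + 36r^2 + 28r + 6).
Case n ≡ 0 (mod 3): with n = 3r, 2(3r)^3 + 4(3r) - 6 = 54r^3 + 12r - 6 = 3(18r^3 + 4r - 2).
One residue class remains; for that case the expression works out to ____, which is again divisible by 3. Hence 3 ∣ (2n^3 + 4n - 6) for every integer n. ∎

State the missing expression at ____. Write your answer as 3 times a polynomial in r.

3(18r^3 + 18r^2 + 10r)

Only n ≡ 1 (mod 3) is unaccounted for. Put n = 3r+1:
2(3r+1)^3 + 4(3r+1) - 6 expands to 54r^3 + 54r^2 + 30r,
and factoring out 3 leaves 3(18r^3 + 18r^2 + 10r).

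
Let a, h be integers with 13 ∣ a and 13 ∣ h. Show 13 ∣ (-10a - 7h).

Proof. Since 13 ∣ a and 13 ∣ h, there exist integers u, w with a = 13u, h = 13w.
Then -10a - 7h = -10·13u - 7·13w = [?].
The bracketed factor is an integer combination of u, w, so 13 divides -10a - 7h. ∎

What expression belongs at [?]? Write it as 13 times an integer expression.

13(-10u - 7w)

Pull the common 13 out of every term: -10·13u - 7·13w = 13(-10u - 7w).
-10u - 7w is an integer, which exhibits the divisibility.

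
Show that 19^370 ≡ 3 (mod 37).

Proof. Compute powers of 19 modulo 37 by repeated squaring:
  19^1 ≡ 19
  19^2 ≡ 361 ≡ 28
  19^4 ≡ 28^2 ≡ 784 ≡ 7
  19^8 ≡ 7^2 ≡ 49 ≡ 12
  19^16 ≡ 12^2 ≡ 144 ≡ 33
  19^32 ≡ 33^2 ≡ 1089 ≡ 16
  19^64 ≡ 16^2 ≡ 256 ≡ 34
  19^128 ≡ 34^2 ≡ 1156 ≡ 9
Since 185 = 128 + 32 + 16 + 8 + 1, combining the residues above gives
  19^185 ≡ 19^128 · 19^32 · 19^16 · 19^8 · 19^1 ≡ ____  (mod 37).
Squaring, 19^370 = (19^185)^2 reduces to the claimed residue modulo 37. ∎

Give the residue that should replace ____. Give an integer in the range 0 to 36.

Multiply the listed residues: 9 · 16 · 33 · 12 · 19 = 144 → 4752 → 57024 → 1083456.
Reducing modulo 37: 1083456 = 29282·37 + 22, so 19^185 ≡ 22.

22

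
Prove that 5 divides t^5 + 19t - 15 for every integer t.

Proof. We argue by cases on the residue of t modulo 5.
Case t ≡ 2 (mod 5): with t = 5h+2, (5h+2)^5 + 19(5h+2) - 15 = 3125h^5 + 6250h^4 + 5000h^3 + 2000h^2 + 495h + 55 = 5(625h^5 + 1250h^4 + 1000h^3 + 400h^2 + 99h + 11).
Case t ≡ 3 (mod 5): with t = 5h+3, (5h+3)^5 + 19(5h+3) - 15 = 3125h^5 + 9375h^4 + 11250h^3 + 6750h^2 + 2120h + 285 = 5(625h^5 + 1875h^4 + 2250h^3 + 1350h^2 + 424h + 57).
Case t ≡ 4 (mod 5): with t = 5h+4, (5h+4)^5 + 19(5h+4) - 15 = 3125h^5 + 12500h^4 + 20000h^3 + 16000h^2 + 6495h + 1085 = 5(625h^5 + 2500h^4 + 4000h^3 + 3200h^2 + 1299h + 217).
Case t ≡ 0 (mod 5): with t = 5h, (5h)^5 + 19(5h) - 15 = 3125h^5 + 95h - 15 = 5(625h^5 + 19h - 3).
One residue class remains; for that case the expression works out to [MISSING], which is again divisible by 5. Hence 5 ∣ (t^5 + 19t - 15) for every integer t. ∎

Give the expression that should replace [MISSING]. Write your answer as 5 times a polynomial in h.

The residues treated are {2, 3, 4, 0}, so the missing case is t ≡ 1 (mod 5); write t = 5h+1.
Then (5h+1)^5 + 19(5h+1) - 15 = 3125h^5 + 3125h^4 + 1250h^3 + 250h^2 + 120h + 5 = 5(625h^5 + 625h^4 + 250h^3 + 50h^2 + 24h + 1).

5(625h^5 + 625h^4 + 250h^3 + 50h^2 + 24h + 1)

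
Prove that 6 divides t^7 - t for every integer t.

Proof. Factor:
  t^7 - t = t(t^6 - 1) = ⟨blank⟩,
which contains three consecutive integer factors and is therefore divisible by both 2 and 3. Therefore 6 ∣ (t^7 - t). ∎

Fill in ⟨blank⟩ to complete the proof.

t^6 - 1 = (t^2 - 1)(t^4 + t^2 + 1), and t^2 - 1 = (t-1)(t+1).
So t(t^6 - 1) = (t - 1)t(t + 1)(t^4 + t^2 + 1).

(t - 1)t(t + 1)(t^4 + t^2 + 1)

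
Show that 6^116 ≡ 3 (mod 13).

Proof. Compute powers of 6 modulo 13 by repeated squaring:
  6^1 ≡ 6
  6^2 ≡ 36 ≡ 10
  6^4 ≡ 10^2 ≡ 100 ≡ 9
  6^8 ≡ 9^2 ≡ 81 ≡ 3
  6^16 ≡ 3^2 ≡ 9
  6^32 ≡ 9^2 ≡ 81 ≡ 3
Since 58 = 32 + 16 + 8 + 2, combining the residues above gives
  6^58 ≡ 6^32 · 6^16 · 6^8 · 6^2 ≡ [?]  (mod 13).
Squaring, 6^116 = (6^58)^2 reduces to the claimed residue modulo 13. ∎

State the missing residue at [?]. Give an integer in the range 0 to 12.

6^32 · 6^16 · 6^8 · 6^2 ≡ 3 · 9 · 3 · 10 = 810.
810 mod 13 = 4, so 6^58 ≡ 4 (mod 13).

4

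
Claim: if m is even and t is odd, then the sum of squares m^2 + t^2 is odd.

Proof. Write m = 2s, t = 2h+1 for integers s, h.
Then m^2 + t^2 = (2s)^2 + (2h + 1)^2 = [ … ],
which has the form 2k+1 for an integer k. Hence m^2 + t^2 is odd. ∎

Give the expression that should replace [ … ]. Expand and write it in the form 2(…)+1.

2(2h^2 + 2h + 2s^2) + 1

(2s)^2 + (2h + 1)^2 = 4h^2 + 4h + 4s^2 + 1
= 2(2h^2 + 2h + 2s^2) + 1.
Since 2h^2 + 2h + 2s^2 is an integer, the sum of squares is of the form 2k+1 for an integer k.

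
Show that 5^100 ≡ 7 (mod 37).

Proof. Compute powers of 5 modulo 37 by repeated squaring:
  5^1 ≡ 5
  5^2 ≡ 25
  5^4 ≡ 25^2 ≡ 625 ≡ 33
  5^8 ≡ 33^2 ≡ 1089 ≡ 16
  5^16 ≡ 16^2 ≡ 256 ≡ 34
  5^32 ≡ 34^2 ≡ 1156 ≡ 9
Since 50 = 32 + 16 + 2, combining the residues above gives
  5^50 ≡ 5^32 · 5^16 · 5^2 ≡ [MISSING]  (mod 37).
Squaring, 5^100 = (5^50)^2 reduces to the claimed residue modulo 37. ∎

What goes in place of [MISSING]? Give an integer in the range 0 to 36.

5^32 · 5^16 · 5^2 ≡ 9 · 34 · 25 = 7650.
7650 mod 37 = 28, so 5^50 ≡ 28 (mod 37).

28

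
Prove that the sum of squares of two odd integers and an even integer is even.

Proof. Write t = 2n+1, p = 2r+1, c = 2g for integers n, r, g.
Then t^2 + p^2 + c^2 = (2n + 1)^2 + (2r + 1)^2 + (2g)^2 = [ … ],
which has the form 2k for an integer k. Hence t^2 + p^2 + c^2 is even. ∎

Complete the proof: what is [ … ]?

2(2g^2 + 2n^2 + 2n + 2r^2 + 2r + 1)

(2n + 1)^2 + (2r + 1)^2 + (2g)^2 = 4g^2 + 4n^2 + 4n + 4r^2 + 4r + 2
= 2(2g^2 + 2n^2 + 2n + 2r^2 + 2r + 1).
Since 2g^2 + 2n^2 + 2n + 2r^2 + 2r + 1 is an integer, the sum of squares is of the form 2k for an integer k.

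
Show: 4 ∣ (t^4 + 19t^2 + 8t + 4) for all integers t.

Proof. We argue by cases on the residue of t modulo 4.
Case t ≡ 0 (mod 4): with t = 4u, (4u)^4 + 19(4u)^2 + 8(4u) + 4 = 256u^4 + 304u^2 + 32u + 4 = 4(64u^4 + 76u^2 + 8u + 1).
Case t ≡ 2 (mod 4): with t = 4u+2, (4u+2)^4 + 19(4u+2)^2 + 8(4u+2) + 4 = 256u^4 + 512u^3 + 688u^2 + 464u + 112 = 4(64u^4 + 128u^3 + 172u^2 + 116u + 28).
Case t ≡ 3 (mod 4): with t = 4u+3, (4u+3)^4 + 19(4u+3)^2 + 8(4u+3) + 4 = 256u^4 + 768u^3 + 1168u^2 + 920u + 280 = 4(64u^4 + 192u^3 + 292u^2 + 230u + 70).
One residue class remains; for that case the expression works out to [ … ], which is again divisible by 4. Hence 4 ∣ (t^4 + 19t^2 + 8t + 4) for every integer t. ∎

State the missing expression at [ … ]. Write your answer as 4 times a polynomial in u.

The residues treated are {0, 2, 3}, so the missing case is t ≡ 1 (mod 4); write t = 4u+1.
Then (4u+1)^4 + 19(4u+1)^2 + 8(4u+1) + 4 = 256u^4 + 256u^3 + 400u^2 + 200u + 32 = 4(64u^4 + 64u^3 + 100u^2 + 50u + 8).

4(64u^4 + 64u^3 + 100u^2 + 50u + 8)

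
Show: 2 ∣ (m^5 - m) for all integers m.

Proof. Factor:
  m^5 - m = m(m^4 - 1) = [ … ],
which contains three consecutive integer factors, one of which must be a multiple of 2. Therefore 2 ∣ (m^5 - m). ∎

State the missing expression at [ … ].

m^4 - 1 = (m^2 - 1)(m^2 + 1), and m^2 - 1 = (m-1)(m+1).
So m(m^4 - 1) = (m - 1)m(m + 1)(m^2 + 1).

(m - 1)m(m + 1)(m^2 + 1)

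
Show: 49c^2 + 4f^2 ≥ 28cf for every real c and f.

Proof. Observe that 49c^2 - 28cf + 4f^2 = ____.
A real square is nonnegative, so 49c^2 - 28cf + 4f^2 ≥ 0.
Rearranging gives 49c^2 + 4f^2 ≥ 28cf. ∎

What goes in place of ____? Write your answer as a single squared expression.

49c^2 - 28cf + 4f^2 is a perfect-square trinomial: the outer terms are (7c)^2 and (2f)^2, and the cross term is -2·7c·2f.
So 49c^2 - 28cf + 4f^2 = (7c - 2f)^2 ≥ 0.

(7c - 2f)^2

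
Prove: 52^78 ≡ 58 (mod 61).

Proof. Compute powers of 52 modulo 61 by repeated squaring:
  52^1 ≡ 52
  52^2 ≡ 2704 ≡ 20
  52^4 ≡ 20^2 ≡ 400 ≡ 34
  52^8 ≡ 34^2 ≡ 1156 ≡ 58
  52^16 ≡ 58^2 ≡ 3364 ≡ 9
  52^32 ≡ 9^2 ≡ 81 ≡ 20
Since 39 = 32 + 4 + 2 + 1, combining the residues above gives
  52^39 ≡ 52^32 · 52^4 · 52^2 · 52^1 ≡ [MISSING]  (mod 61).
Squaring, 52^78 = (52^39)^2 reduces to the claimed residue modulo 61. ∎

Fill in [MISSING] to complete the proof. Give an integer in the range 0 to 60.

27

52^32 · 52^4 · 52^2 · 52^1 ≡ 20 · 34 · 20 · 52 = 707200.
707200 mod 61 = 27, so 52^39 ≡ 27 (mod 61).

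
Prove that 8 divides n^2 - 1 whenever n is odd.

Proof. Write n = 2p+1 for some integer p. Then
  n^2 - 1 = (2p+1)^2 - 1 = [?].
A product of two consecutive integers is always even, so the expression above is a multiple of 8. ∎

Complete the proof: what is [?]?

(2p+1)^2 - 1 = 4p^2 + 4p + 1 - 1 = 4p^2 + 4p = 4p(p+1).
Since p and p+1 are consecutive, p(p+1) is even, and 4·(even) is a multiple of 8.

4p(p + 1)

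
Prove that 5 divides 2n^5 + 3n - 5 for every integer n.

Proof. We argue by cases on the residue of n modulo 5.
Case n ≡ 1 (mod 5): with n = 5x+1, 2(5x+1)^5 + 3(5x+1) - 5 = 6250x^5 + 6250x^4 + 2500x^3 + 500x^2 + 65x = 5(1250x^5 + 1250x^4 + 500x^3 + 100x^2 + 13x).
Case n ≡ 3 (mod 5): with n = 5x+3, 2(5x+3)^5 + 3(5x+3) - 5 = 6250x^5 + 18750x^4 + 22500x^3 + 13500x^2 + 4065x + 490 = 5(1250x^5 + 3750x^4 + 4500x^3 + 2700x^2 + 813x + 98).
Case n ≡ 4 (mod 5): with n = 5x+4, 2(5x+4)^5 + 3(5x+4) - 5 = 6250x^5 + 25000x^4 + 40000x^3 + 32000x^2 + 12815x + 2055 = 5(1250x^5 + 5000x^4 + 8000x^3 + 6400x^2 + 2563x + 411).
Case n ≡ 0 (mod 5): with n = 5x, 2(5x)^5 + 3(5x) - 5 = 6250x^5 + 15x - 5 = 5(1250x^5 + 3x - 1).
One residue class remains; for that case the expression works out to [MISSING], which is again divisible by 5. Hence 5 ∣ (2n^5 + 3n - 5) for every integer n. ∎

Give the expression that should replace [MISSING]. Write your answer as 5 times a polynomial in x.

5(1250x^5 + 2500x^4 + 2000x^3 + 800x^2 + 163x + 13)

Only n ≡ 2 (mod 5) is unaccounted for. Put n = 5x+2:
2(5x+2)^5 + 3(5x+2) - 5 expands to 6250x^5 + 12500x^4 + 10000x^3 + 4000x^2 + 815x + 65,
and factoring out 5 leaves 5(1250x^5 + 2500x^4 + 2000x^3 + 800x^2 + 163x + 13).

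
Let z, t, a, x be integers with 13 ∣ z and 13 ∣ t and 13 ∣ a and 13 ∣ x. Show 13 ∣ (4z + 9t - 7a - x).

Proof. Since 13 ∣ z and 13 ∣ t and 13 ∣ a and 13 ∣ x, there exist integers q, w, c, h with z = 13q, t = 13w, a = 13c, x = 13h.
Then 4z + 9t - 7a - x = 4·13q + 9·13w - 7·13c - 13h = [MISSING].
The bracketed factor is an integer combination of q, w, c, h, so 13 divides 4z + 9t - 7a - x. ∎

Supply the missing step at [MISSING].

13(-7c - h + 4q + 9w)

Pull the common 13 out of every term: 4·13q + 9·13w - 7·13c - 13h = 13(-7c - h + 4q + 9w).
-7c - h + 4q + 9w is an integer, which exhibits the divisibility.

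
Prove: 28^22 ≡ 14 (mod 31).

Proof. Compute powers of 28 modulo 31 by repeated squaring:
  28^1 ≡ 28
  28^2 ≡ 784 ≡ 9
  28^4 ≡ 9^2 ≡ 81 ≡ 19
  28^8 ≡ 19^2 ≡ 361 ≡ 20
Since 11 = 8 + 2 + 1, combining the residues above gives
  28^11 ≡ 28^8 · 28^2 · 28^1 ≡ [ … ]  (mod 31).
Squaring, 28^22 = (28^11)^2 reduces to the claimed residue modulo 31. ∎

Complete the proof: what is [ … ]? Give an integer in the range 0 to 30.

Multiply the listed residues: 20 · 9 · 28 = 180 → 5040.
Reducing modulo 31: 5040 = 162·31 + 18, so 28^11 ≡ 18.

18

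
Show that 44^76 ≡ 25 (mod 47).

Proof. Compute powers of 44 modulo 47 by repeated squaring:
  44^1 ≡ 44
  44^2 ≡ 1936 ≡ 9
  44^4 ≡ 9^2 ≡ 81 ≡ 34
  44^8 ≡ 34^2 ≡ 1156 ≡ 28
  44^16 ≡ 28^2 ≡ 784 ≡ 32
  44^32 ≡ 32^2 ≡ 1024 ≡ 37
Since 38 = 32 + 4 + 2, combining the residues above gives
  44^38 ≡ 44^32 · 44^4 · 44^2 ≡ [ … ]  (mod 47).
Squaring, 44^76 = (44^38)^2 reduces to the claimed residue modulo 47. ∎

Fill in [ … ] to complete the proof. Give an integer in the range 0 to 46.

42

Multiply the listed residues: 37 · 34 · 9 = 1258 → 11322.
Reducing modulo 47: 11322 = 240·47 + 42, so 44^38 ≡ 42.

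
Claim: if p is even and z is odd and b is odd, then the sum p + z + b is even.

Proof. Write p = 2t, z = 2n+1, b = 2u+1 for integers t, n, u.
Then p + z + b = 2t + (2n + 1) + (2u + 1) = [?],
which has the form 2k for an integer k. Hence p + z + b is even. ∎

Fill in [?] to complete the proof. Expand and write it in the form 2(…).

2(n + t + u + 1)

2t + (2n + 1) + (2u + 1) = 2n + 2t + 2u + 2
= 2(n + t + u + 1).
Since n + t + u + 1 is an integer, the sum is of the form 2k for an integer k.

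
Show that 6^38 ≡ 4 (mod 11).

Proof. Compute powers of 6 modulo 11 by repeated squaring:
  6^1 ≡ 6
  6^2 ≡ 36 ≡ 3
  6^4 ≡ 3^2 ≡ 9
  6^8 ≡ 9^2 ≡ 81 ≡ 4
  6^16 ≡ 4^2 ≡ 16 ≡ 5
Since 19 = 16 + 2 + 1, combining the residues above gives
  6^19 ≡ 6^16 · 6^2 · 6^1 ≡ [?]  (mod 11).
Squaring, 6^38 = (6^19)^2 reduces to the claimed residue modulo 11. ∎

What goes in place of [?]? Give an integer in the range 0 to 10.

2

6^16 · 6^2 · 6^1 ≡ 5 · 3 · 6 = 90.
90 mod 11 = 2, so 6^19 ≡ 2 (mod 11).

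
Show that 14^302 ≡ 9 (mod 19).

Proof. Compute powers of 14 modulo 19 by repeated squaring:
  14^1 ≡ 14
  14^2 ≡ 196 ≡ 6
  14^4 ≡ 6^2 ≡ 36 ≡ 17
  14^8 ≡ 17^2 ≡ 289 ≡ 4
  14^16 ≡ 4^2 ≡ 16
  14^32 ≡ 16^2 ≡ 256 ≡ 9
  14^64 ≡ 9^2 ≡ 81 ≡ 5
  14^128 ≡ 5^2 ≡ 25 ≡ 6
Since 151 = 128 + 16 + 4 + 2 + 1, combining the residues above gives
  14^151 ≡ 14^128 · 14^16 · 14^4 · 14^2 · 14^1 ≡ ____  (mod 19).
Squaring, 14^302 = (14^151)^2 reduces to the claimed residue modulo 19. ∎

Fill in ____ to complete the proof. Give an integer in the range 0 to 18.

14^128 · 14^16 · 14^4 · 14^2 · 14^1 ≡ 6 · 16 · 17 · 6 · 14 = 137088.
137088 mod 19 = 3, so 14^151 ≡ 3 (mod 19).

3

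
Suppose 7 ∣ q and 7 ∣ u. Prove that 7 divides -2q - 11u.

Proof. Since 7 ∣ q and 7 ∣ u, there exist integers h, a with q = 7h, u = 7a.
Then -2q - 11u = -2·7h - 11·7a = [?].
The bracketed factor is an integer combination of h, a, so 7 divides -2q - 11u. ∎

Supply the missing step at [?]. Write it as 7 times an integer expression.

Pull the common 7 out of every term: -2·7h - 11·7a = 7(-11a - 2h).
-11a - 2h is an integer, which exhibits the divisibility.

7(-11a - 2h)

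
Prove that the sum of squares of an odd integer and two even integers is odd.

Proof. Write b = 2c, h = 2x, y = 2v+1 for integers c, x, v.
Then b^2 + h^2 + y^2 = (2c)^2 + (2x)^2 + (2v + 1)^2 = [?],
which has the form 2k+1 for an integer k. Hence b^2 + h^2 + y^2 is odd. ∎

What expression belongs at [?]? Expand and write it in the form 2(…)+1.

2(2c^2 + 2v^2 + 2v + 2x^2) + 1

Expanding: (2c)^2 + (2x)^2 + (2v + 1)^2 = 4c^2 + 4v^2 + 4v + 4x^2 + 1.
Every term except the constant is even, so this is 2(2c^2 + 2v^2 + 2v + 2x^2) + 1,
and 2c^2 + 2v^2 + 2v + 2x^2 ∈ ℤ gives the required form.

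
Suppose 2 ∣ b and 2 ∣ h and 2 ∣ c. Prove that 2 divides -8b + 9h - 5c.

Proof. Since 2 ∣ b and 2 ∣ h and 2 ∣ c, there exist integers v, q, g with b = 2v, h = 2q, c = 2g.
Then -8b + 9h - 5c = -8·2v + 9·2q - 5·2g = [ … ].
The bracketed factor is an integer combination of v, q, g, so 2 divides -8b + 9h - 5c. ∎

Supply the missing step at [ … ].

2(-5g + 9q - 8v)

Pull the common 2 out of every term: -8·2v + 9·2q - 5·2g = 2(-5g + 9q - 8v).
-5g + 9q - 8v is an integer, which exhibits the divisibility.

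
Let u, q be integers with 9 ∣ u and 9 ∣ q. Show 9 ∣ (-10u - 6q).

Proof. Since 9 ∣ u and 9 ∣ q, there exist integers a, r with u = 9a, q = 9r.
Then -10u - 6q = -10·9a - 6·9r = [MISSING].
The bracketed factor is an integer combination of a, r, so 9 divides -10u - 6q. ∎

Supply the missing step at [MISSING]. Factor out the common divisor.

9(-10a - 6r)

Each term has a factor of 9: -10·9a - 6·9r = 9·(-10a - 6r).
Since -10a - 6r is an integer, 9 ∣ (-10u - 6q).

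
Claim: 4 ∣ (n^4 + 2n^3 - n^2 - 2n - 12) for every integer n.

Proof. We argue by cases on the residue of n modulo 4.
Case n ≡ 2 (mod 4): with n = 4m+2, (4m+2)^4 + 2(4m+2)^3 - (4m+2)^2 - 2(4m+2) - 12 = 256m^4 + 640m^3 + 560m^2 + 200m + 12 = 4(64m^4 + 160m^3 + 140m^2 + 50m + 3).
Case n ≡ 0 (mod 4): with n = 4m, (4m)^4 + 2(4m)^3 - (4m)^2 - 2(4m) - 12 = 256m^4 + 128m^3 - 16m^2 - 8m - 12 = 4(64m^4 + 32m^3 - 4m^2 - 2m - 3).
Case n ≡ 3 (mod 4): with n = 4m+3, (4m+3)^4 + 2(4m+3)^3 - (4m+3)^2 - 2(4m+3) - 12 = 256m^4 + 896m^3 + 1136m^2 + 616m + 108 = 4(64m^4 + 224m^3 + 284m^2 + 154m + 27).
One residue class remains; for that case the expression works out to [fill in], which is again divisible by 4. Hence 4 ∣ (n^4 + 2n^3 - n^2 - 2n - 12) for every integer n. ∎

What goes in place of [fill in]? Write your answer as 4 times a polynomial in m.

Only n ≡ 1 (mod 4) is unaccounted for. Put n = 4m+1:
(4m+1)^4 + 2(4m+1)^3 - (4m+1)^2 - 2(4m+1) - 12 expands to 256m^4 + 384m^3 + 176m^2 + 24m - 12,
and factoring out 4 leaves 4(64m^4 + 96m^3 + 44m^2 + 6m - 3).

4(64m^4 + 96m^3 + 44m^2 + 6m - 3)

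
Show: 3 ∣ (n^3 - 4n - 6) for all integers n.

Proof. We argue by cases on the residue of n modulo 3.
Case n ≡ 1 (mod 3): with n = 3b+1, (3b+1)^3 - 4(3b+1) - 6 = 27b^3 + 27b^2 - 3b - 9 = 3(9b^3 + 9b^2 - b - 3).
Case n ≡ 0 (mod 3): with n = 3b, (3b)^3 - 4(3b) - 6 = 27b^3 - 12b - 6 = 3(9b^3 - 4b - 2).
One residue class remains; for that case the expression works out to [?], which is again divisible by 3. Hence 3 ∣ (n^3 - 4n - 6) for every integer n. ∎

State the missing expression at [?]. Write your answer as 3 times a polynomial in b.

Only n ≡ 2 (mod 3) is unaccounted for. Put n = 3b+2:
(3b+2)^3 - 4(3b+2) - 6 expands to 27b^3 + 54b^2 + 24b - 6,
and factoring out 3 leaves 3(9b^3 + 18b^2 + 8b - 2).

3(9b^3 + 18b^2 + 8b - 2)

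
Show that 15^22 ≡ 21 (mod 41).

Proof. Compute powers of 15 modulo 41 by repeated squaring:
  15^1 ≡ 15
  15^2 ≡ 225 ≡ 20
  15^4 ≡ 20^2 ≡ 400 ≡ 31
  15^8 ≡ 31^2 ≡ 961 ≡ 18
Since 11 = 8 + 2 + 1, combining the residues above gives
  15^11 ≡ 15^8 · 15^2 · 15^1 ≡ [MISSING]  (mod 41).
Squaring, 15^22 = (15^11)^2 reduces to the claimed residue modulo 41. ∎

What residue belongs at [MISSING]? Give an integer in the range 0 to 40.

29

15^8 · 15^2 · 15^1 ≡ 18 · 20 · 15 = 5400.
5400 mod 41 = 29, so 15^11 ≡ 29 (mod 41).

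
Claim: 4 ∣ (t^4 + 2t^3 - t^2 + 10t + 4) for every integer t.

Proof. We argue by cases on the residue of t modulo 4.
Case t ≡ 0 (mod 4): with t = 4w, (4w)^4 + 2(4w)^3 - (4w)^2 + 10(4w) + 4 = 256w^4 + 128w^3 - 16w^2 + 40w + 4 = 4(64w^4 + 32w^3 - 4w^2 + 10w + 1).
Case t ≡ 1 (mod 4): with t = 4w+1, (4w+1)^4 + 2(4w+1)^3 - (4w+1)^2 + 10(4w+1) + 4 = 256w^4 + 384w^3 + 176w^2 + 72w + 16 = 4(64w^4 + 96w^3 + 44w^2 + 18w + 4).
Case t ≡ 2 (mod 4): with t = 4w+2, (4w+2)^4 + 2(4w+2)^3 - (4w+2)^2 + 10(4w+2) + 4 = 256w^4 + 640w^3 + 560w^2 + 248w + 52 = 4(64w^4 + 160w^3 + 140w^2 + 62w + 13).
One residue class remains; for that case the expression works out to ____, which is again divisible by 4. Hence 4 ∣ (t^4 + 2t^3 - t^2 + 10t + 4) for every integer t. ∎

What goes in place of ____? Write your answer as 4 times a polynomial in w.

4(64w^4 + 224w^3 + 284w^2 + 166w + 40)

Only t ≡ 3 (mod 4) is unaccounted for. Put t = 4w+3:
(4w+3)^4 + 2(4w+3)^3 - (4w+3)^2 + 10(4w+3) + 4 expands to 256w^4 + 896w^3 + 1136w^2 + 664w + 160,
and factoring out 4 leaves 4(64w^4 + 224w^3 + 284w^2 + 166w + 40).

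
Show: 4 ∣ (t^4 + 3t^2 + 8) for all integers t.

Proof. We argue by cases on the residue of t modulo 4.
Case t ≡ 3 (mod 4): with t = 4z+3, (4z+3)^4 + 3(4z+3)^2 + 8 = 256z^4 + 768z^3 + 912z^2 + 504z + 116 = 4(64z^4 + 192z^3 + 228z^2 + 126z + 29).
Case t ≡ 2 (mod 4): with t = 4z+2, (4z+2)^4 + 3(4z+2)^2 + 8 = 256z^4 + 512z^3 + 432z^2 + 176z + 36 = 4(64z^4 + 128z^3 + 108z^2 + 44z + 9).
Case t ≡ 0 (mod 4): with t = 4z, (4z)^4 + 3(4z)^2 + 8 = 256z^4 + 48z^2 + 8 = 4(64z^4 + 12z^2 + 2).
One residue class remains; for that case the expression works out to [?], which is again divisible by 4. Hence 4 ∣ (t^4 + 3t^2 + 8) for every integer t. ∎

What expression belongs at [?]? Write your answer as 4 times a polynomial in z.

4(64z^4 + 64z^3 + 36z^2 + 10z + 3)

Only t ≡ 1 (mod 4) is unaccounted for. Put t = 4z+1:
(4z+1)^4 + 3(4z+1)^2 + 8 expands to 256z^4 + 256z^3 + 144z^2 + 40z + 12,
and factoring out 4 leaves 4(64z^4 + 64z^3 + 36z^2 + 10z + 3).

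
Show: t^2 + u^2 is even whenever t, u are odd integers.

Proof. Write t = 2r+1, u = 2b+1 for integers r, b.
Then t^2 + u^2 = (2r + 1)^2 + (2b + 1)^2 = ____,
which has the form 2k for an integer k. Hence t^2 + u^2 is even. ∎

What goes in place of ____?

2(2b^2 + 2b + 2r^2 + 2r + 1)

Expanding: (2r + 1)^2 + (2b + 1)^2 = 4b^2 + 4b + 4r^2 + 4r + 2.
Every term is even; pulling out the factor of 2 gives 2(2b^2 + 2b + 2r^2 + 2r + 1).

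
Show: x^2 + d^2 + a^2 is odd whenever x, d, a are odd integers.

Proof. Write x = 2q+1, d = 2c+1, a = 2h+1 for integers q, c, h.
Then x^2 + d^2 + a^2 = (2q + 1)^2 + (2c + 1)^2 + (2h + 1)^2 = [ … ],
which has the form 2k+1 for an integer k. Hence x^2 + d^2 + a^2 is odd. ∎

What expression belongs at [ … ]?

2(2c^2 + 2c + 2h^2 + 2h + 2q^2 + 2q + 1) + 1

(2q + 1)^2 + (2c + 1)^2 + (2h + 1)^2 = 4c^2 + 4c + 4h^2 + 4h + 4q^2 + 4q + 3
= 2(2c^2 + 2c + 2h^2 + 2h + 2q^2 + 2q + 1) + 1.
Since 2c^2 + 2c + 2h^2 + 2h + 2q^2 + 2q + 1 is an integer, the sum of squares is of the form 2k+1 for an integer k.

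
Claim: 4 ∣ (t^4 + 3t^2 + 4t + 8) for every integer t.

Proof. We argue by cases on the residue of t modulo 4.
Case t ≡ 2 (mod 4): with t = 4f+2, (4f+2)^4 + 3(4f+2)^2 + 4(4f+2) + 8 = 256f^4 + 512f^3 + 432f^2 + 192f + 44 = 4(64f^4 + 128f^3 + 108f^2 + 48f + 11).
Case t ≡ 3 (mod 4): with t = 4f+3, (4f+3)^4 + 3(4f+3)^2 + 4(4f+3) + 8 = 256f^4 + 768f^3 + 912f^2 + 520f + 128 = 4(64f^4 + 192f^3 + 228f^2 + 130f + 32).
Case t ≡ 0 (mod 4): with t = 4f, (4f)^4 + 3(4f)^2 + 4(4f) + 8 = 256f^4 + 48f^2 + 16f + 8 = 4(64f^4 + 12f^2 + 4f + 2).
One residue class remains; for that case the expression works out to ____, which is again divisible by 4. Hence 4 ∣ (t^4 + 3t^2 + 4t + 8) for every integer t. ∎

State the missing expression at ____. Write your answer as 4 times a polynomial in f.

The residues treated are {2, 3, 0}, so the missing case is t ≡ 1 (mod 4); write t = 4f+1.
Then (4f+1)^4 + 3(4f+1)^2 + 4(4f+1) + 8 = 256f^4 + 256f^3 + 144f^2 + 56f + 16 = 4(64f^4 + 64f^3 + 36f^2 + 14f + 4).

4(64f^4 + 64f^3 + 36f^2 + 14f + 4)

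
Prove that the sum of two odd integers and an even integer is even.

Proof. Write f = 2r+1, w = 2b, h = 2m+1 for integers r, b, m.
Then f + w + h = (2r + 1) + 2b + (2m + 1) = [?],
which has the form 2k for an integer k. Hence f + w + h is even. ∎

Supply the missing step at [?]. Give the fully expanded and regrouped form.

(2r + 1) + 2b + (2m + 1) = 2b + 2m + 2r + 2
= 2(b + m + r + 1).
Since b + m + r + 1 is an integer, the sum is of the form 2k for an integer k.

2(b + m + r + 1)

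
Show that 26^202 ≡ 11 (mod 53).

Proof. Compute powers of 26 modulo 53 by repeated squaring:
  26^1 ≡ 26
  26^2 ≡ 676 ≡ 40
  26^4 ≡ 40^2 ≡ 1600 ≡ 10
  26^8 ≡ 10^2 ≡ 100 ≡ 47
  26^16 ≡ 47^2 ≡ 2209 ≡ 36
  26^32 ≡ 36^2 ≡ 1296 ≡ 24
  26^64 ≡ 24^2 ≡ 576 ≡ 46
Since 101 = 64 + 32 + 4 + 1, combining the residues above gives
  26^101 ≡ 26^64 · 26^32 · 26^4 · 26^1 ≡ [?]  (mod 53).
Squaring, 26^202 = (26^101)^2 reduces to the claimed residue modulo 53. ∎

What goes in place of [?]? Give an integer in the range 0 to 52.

45

26^64 · 26^32 · 26^4 · 26^1 ≡ 46 · 24 · 10 · 26 = 287040.
287040 mod 53 = 45, so 26^101 ≡ 45 (mod 53).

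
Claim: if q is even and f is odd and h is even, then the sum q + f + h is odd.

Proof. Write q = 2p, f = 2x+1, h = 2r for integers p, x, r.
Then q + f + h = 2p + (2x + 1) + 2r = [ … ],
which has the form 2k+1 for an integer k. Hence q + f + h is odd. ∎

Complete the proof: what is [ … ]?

Expanding: 2p + (2x + 1) + 2r = 2p + 2r + 2x + 1.
Every term except the constant is even, so this is 2(p + r + x) + 1,
and p + r + x ∈ ℤ gives the required form.

2(p + r + x) + 1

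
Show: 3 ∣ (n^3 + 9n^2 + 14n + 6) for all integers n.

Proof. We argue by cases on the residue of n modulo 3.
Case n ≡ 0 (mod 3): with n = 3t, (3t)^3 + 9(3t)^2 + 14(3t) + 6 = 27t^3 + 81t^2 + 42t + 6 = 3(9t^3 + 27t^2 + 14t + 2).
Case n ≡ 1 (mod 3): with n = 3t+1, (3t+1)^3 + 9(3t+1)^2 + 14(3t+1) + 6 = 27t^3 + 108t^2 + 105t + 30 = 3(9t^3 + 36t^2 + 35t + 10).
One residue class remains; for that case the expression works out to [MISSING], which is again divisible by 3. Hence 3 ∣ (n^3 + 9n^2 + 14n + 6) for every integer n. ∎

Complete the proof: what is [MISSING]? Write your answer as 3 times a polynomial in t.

The residues treated are {0, 1}, so the missing case is n ≡ 2 (mod 3); write n = 3t+2.
Then (3t+2)^3 + 9(3t+2)^2 + 14(3t+2) + 6 = 27t^3 + 135t^2 + 186t + 78 = 3(9t^3 + 45t^2 + 62t + 26).

3(9t^3 + 45t^2 + 62t + 26)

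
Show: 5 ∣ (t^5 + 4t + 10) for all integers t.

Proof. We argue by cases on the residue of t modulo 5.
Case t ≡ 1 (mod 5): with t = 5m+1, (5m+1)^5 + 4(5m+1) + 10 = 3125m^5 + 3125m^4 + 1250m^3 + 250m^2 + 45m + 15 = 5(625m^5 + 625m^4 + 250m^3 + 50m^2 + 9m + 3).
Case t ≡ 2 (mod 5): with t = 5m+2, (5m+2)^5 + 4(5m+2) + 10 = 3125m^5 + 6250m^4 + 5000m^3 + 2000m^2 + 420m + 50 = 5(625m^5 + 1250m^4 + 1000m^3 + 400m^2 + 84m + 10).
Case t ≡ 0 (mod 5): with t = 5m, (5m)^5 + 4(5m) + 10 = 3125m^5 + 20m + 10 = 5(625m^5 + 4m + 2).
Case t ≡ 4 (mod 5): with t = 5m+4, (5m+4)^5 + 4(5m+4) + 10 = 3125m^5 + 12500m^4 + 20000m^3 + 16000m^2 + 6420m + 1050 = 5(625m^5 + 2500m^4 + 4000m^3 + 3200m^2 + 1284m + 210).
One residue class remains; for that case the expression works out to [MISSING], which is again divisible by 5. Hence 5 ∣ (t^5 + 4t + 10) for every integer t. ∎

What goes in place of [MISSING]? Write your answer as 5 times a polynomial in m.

The residues treated are {1, 2, 0, 4}, so the missing case is t ≡ 3 (mod 5); write t = 5m+3.
Then (5m+3)^5 + 4(5m+3) + 10 = 3125m^5 + 9375m^4 + 11250m^3 + 6750m^2 + 2045m + 265 = 5(625m^5 + 1875m^4 + 2250m^3 + 1350m^2 + 409m + 53).

5(625m^5 + 1875m^4 + 2250m^3 + 1350m^2 + 409m + 53)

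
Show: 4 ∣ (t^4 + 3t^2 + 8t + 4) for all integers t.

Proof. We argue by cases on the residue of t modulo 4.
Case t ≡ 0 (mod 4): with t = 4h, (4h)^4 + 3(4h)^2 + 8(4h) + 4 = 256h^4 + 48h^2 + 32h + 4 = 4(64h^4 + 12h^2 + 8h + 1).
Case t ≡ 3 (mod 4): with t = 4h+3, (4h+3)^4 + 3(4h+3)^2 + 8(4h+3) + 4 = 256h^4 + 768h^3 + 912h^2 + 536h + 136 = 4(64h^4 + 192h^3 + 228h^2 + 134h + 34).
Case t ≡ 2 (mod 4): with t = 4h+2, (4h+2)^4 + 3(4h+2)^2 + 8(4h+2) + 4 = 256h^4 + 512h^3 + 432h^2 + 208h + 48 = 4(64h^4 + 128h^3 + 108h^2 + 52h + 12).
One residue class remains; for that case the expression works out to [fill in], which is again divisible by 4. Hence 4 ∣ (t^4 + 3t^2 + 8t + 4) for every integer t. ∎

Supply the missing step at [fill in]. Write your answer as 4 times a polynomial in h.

4(64h^4 + 64h^3 + 36h^2 + 18h + 4)

The residues treated are {0, 3, 2}, so the missing case is t ≡ 1 (mod 4); write t = 4h+1.
Then (4h+1)^4 + 3(4h+1)^2 + 8(4h+1) + 4 = 256h^4 + 256h^3 + 144h^2 + 72h + 16 = 4(64h^4 + 64h^3 + 36h^2 + 18h + 4).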